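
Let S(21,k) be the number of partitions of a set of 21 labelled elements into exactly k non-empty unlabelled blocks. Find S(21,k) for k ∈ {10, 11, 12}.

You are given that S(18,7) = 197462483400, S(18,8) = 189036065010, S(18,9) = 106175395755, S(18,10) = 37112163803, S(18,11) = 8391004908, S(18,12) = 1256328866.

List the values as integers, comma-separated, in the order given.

r19: T_19,8=8×189036065010+197462483400=1709751003480; T_19,9=9×106175395755+189036065010=1144614626805; T_19,10=10×37112163803+106175395755=477297033785; T_19,11=11×8391004908+37112163803=129413217791; T_19,12=12×1256328866+8391004908=23466951300
r20: T_20,9=9×1144614626805+1709751003480=12011282644725; T_20,10=10×477297033785+1144614626805=5917584964655; T_20,11=11×129413217791+477297033785=1900842429486; T_20,12=12×23466951300+129413217791=411016633391
r21: T_21,10=10×5917584964655+12011282644725=71187132291275; T_21,11=11×1900842429486+5917584964655=26826851689001; T_21,12=12×411016633391+1900842429486=6833042030178
Read S(21,10) = 71187132291275, S(21,11) = 26826851689001, S(21,12) = 6833042030178.

71187132291275, 26826851689001, 6833042030178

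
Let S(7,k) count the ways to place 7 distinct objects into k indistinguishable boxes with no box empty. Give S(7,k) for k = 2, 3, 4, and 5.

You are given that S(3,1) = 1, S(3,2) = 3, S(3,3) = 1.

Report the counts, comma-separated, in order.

63, 301, 350, 140

[4] T[4,1]:1*1+0=1 · T[4,2]:2*3+1=7 · T[4,3]:3*1+3=6 · T[4,4]:4*0+1=1
[5] T[5,1]:1*1+0=1 · T[5,2]:2*7+1=15 · T[5,3]:3*6+7=25 · T[5,4]:4*1+6=10 · T[5,5]:5*0+1=1
[6] T[6,1]:1*1+0=1 · T[6,2]:2*15+1=31 · T[6,3]:3*25+15=90 · T[6,4]:4*10+25=65 · T[6,5]:5*1+10=15
[7] T[7,2]:2*31+1=63 · T[7,3]:3*90+31=301 · T[7,4]:4*65+90=350 · T[7,5]:5*15+65=140
Read S(7,2) = 63, S(7,3) = 301, S(7,4) = 350, S(7,5) = 140.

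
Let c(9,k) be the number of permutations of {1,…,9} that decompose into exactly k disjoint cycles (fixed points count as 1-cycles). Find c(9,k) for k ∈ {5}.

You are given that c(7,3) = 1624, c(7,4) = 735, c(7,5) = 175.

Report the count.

r8: T_8,4=7×735+1624=6769; T_8,5=7×175+735=1960
r9: T_9,5=8×1960+6769=22449
Read c(9,5) = 22449.

22449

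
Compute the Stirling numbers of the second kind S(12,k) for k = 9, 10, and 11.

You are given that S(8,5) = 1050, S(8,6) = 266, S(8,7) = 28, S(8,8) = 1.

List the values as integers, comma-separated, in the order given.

i=9: T(9,6)=1050+6·266=2646 | T(9,7)=266+7·28=462 | T(9,8)=28+8·1=36 | T(9,9)=1+9·0=1
i=10: T(10,7)=2646+7·462=5880 | T(10,8)=462+8·36=750 | T(10,9)=36+9·1=45 | T(10,10)=1+10·0=1
i=11: T(11,8)=5880+8·750=11880 | T(11,9)=750+9·45=1155 | T(11,10)=45+10·1=55 | T(11,11)=1+11·0=1
i=12: T(12,9)=11880+9·1155=22275 | T(12,10)=1155+10·55=1705 | T(12,11)=55+11·1=66
Read S(12,9) = 22275, S(12,10) = 1705, S(12,11) = 66.

22275, 1705, 66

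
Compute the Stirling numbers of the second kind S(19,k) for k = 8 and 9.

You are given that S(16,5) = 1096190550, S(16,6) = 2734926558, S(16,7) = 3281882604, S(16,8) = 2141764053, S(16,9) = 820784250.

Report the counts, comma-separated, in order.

1709751003480, 1144614626805

i=17: T(17,6)=1096190550+6·2734926558=17505749898 | T(17,7)=2734926558+7·3281882604=25708104786 | T(17,8)=3281882604+8·2141764053=20415995028 | T(17,9)=2141764053+9·820784250=9528822303
i=18: T(18,7)=17505749898+7·25708104786=197462483400 | T(18,8)=25708104786+8·20415995028=189036065010 | T(18,9)=20415995028+9·9528822303=106175395755
i=19: T(19,8)=197462483400+8·189036065010=1709751003480 | T(19,9)=189036065010+9·106175395755=1144614626805
Read S(19,8) = 1709751003480, S(19,9) = 1144614626805.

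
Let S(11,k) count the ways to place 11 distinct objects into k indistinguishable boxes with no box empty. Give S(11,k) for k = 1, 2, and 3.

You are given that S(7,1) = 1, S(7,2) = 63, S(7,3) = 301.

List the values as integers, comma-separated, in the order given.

1, 1023, 28501

r8: T_8,1=1×1+0=1; T_8,2=2×63+1=127; T_8,3=3×301+63=966
r9: T_9,1=1×1+0=1; T_9,2=2×127+1=255; T_9,3=3×966+127=3025
r10: T_10,1=1×1+0=1; T_10,2=2×255+1=511; T_10,3=3×3025+255=9330
r11: T_11,1=1×1+0=1; T_11,2=2×511+1=1023; T_11,3=3×9330+511=28501
Read S(11,1) = 1, S(11,2) = 1023, S(11,3) = 28501.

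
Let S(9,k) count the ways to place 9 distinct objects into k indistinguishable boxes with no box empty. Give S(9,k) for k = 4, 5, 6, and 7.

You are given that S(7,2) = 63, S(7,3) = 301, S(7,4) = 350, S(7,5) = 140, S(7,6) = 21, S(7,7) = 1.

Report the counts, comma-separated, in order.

7770, 6951, 2646, 462

i=8: T(8,3)=63+3·301=966 | T(8,4)=301+4·350=1701 | T(8,5)=350+5·140=1050 | T(8,6)=140+6·21=266 | T(8,7)=21+7·1=28
i=9: T(9,4)=966+4·1701=7770 | T(9,5)=1701+5·1050=6951 | T(9,6)=1050+6·266=2646 | T(9,7)=266+7·28=462
Read S(9,4) = 7770, S(9,5) = 6951, S(9,6) = 2646, S(9,7) = 462.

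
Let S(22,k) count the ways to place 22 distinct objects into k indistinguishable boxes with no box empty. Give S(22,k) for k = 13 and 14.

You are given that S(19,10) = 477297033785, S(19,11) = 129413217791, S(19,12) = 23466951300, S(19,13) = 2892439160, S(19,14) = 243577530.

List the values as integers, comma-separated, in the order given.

22496861868481, 3295165281331

r20: T_20,11=11×129413217791+477297033785=1900842429486; T_20,12=12×23466951300+129413217791=411016633391; T_20,13=13×2892439160+23466951300=61068660380; T_20,14=14×243577530+2892439160=6302524580
r21: T_21,12=12×411016633391+1900842429486=6833042030178; T_21,13=13×61068660380+411016633391=1204909218331; T_21,14=14×6302524580+61068660380=149304004500
r22: T_22,13=13×1204909218331+6833042030178=22496861868481; T_22,14=14×149304004500+1204909218331=3295165281331
Read S(22,13) = 22496861868481, S(22,14) = 3295165281331.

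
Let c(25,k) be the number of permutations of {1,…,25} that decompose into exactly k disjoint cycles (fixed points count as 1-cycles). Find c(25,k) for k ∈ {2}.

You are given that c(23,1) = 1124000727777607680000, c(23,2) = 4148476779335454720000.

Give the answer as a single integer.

row 24: T[24][1]=23·1124000727777607680000+0=25852016738884976640000  T[24][2]=23·4148476779335454720000+1124000727777607680000=96538966652493066240000
row 25: T[25][2]=24·96538966652493066240000+25852016738884976640000=2342787216398718566400000
Read c(25,2) = 2342787216398718566400000.

2342787216398718566400000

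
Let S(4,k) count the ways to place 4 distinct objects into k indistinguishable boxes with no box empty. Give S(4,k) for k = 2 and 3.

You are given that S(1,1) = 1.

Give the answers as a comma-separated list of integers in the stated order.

7, 6

[2] T[2,1]:1*1+0=1 · T[2,2]:2*0+1=1
[3] T[3,1]:1*1+0=1 · T[3,2]:2*1+1=3 · T[3,3]:3*0+1=1
[4] T[4,2]:2*3+1=7 · T[4,3]:3*1+3=6
Read S(4,2) = 7, S(4,3) = 6.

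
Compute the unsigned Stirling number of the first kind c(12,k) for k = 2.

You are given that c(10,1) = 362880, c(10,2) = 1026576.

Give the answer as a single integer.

120543840

r11: T_11,1=10×362880+0=3628800; T_11,2=10×1026576+362880=10628640
r12: T_12,2=11×10628640+3628800=120543840
Read c(12,2) = 120543840.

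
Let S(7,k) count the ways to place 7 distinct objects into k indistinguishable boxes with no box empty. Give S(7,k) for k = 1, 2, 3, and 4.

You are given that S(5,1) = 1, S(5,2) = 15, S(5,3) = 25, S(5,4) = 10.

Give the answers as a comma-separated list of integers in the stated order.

1, 63, 301, 350

i=6: T(6,1)=0+1·1=1 | T(6,2)=1+2·15=31 | T(6,3)=15+3·25=90 | T(6,4)=25+4·10=65
i=7: T(7,1)=0+1·1=1 | T(7,2)=1+2·31=63 | T(7,3)=31+3·90=301 | T(7,4)=90+4·65=350
Read S(7,1) = 1, S(7,2) = 63, S(7,3) = 301, S(7,4) = 350.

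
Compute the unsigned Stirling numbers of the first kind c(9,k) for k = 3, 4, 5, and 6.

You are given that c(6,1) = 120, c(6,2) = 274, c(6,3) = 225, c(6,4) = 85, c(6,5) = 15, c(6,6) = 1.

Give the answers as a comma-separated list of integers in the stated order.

row 7: T[7][1]=6·120+0=720  T[7][2]=6·274+120=1764  T[7][3]=6·225+274=1624  T[7][4]=6·85+225=735  T[7][5]=6·15+85=175  T[7][6]=6·1+15=21
row 8: T[8][2]=7·1764+720=13068  T[8][3]=7·1624+1764=13132  T[8][4]=7·735+1624=6769  T[8][5]=7·175+735=1960  T[8][6]=7·21+175=322
row 9: T[9][3]=8·13132+13068=118124  T[9][4]=8·6769+13132=67284  T[9][5]=8·1960+6769=22449  T[9][6]=8·322+1960=4536
Read c(9,3) = 118124, c(9,4) = 67284, c(9,5) = 22449, c(9,6) = 4536.

118124, 67284, 22449, 4536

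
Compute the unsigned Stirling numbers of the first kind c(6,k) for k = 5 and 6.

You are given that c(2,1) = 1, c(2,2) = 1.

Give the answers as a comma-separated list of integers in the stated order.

i=3: T(3,2)=1+2·1=3 | T(3,3)=1+2·0=1
i=4: T(4,3)=3+3·1=6 | T(4,4)=1+3·0=1
i=5: T(5,4)=6+4·1=10 | T(5,5)=1+4·0=1
i=6: T(6,5)=10+5·1=15 | T(6,6)=1+5·0=1
Read c(6,5) = 15, c(6,6) = 1.

15, 1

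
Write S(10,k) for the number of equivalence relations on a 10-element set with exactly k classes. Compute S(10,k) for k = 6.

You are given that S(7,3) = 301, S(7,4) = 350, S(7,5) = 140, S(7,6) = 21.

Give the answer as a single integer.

i=8: T(8,4)=301+4·350=1701 | T(8,5)=350+5·140=1050 | T(8,6)=140+6·21=266
i=9: T(9,5)=1701+5·1050=6951 | T(9,6)=1050+6·266=2646
i=10: T(10,6)=6951+6·2646=22827
Read S(10,6) = 22827.

22827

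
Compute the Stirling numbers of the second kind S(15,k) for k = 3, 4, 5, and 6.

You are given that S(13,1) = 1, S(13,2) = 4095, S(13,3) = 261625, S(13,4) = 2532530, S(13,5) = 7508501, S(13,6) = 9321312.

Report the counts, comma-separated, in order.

[14] T[14,2]:2*4095+1=8191 · T[14,3]:3*261625+4095=788970 · T[14,4]:4*2532530+261625=10391745 · T[14,5]:5*7508501+2532530=40075035 · T[14,6]:6*9321312+7508501=63436373
[15] T[15,3]:3*788970+8191=2375101 · T[15,4]:4*10391745+788970=42355950 · T[15,5]:5*40075035+10391745=210766920 · T[15,6]:6*63436373+40075035=420693273
Read S(15,3) = 2375101, S(15,4) = 42355950, S(15,5) = 210766920, S(15,6) = 420693273.

2375101, 42355950, 210766920, 420693273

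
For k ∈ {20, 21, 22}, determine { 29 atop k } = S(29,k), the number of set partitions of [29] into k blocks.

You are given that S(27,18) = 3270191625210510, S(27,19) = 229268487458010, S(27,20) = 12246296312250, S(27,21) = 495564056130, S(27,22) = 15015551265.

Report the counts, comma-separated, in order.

17110181160972900, 949910385013590, 40823077538100

r28: T_28,19=19×229268487458010+3270191625210510=7626292886912700; T_28,20=20×12246296312250+229268487458010=474194413703010; T_28,21=21×495564056130+12246296312250=22653141490980; T_28,22=22×15015551265+495564056130=825906183960
r29: T_29,20=20×474194413703010+7626292886912700=17110181160972900; T_29,21=21×22653141490980+474194413703010=949910385013590; T_29,22=22×825906183960+22653141490980=40823077538100
Read S(29,20) = 17110181160972900, S(29,21) = 949910385013590, S(29,22) = 40823077538100.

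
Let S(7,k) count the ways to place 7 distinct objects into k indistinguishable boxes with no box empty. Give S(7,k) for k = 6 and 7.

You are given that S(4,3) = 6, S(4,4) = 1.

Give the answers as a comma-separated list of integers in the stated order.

i=5: T(5,4)=6+4·1=10 | T(5,5)=1+5·0=1
i=6: T(6,5)=10+5·1=15 | T(6,6)=1+6·0=1
i=7: T(7,6)=15+6·1=21 | T(7,7)=1+7·0=1
Read S(7,6) = 21, S(7,7) = 1.

21, 1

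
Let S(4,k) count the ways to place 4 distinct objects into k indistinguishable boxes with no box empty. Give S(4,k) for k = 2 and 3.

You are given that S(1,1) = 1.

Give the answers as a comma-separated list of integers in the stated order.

row 2: T[2][1]=1·1+0=1  T[2][2]=2·0+1=1
row 3: T[3][1]=1·1+0=1  T[3][2]=2·1+1=3  T[3][3]=3·0+1=1
row 4: T[4][2]=2·3+1=7  T[4][3]=3·1+3=6
Read S(4,2) = 7, S(4,3) = 6.

7, 6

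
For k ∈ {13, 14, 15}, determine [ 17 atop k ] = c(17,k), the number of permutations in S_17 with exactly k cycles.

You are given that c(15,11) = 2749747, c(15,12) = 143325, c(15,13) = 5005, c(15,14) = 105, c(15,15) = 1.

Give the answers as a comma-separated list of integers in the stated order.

@16  (16,12):143325·15+2749747→4899622, (16,13):5005·15+143325→218400, (16,14):105·15+5005→6580, (16,15):1·15+105→120
@17  (17,13):218400·16+4899622→8394022, (17,14):6580·16+218400→323680, (17,15):120·16+6580→8500
Read c(17,13) = 8394022, c(17,14) = 323680, c(17,15) = 8500.

8394022, 323680, 8500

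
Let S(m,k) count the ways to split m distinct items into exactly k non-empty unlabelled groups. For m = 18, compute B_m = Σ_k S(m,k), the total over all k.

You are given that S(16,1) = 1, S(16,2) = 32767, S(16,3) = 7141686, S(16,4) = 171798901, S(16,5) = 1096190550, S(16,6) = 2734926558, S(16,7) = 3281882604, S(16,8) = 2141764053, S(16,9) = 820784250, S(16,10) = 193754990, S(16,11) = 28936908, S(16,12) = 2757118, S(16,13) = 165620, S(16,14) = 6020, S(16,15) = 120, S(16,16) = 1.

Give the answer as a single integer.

682076806159

row 17: T[17][1]=1·1+0=1  T[17][2]=2·32767+1=65535  T[17][3]=3·7141686+32767=21457825  T[17][4]=4·171798901+7141686=694337290  T[17][5]=5·1096190550+171798901=5652751651  T[17][6]=6·2734926558+1096190550=17505749898  T[17][7]=7·3281882604+2734926558=25708104786  T[17][8]=8·2141764053+3281882604=20415995028  T[17][9]=9·820784250+2141764053=9528822303  T[17][10]=10·193754990+820784250=2758334150  T[17][11]=11·28936908+193754990=512060978  T[17][12]=12·2757118+28936908=62022324  T[17][13]=13·165620+2757118=4910178  T[17][14]=14·6020+165620=249900  T[17][15]=15·120+6020=7820  T[17][16]=16·1+120=136  T[17][17]=17·0+1=1
row 18: T[18][1]=1·1+0=1  T[18][2]=2·65535+1=131071  T[18][3]=3·21457825+65535=64439010  T[18][4]=4·694337290+21457825=2798806985  T[18][5]=5·5652751651+694337290=28958095545  T[18][6]=6·17505749898+5652751651=110687251039  T[18][7]=7·25708104786+17505749898=197462483400  T[18][8]=8·20415995028+25708104786=189036065010  T[18][9]=9·9528822303+20415995028=106175395755  T[18][10]=10·2758334150+9528822303=37112163803  T[18][11]=11·512060978+2758334150=8391004908  T[18][12]=12·62022324+512060978=1256328866  T[18][13]=13·4910178+62022324=125854638  T[18][14]=14·249900+4910178=8408778  T[18][15]=15·7820+249900=367200  T[18][16]=16·136+7820=9996  T[18][17]=17·1+136=153  T[18][18]=18·0+1=1
B_18 = ΣS(18,k) = 1+131071+64439010+2798806985+28958095545+110687251039+197462483400+189036065010+106175395755+37112163803+8391004908+1256328866+125854638+8408778+367200+9996+153+1 = 682076806159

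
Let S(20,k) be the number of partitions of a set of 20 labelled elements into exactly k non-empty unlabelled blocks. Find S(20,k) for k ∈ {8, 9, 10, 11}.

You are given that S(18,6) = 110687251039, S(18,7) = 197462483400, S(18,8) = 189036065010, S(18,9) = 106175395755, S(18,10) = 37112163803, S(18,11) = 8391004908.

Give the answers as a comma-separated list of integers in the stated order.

i=19: T(19,7)=110687251039+7·197462483400=1492924634839 | T(19,8)=197462483400+8·189036065010=1709751003480 | T(19,9)=189036065010+9·106175395755=1144614626805 | T(19,10)=106175395755+10·37112163803=477297033785 | T(19,11)=37112163803+11·8391004908=129413217791
i=20: T(20,8)=1492924634839+8·1709751003480=15170932662679 | T(20,9)=1709751003480+9·1144614626805=12011282644725 | T(20,10)=1144614626805+10·477297033785=5917584964655 | T(20,11)=477297033785+11·129413217791=1900842429486
Read S(20,8) = 15170932662679, S(20,9) = 12011282644725, S(20,10) = 5917584964655, S(20,11) = 1900842429486.

15170932662679, 12011282644725, 5917584964655, 1900842429486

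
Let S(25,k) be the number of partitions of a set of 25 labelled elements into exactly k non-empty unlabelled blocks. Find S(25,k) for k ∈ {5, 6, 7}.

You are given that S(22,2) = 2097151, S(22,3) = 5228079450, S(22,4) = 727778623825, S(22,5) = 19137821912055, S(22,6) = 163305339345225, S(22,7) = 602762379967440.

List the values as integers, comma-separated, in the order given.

2436684974110751, 37026417000002430, 227832482998716310

@23  (23,3):5228079450·3+2097151→15686335501, (23,4):727778623825·4+5228079450→2916342574750, (23,5):19137821912055·5+727778623825→96416888184100, (23,6):163305339345225·6+19137821912055→998969857983405, (23,7):602762379967440·7+163305339345225→4382641999117305
@24  (24,4):2916342574750·4+15686335501→11681056634501, (24,5):96416888184100·5+2916342574750→485000783495250, (24,6):998969857983405·6+96416888184100→6090236036084530, (24,7):4382641999117305·7+998969857983405→31677463851804540
@25  (25,5):485000783495250·5+11681056634501→2436684974110751, (25,6):6090236036084530·6+485000783495250→37026417000002430, (25,7):31677463851804540·7+6090236036084530→227832482998716310
Read S(25,5) = 2436684974110751, S(25,6) = 37026417000002430, S(25,7) = 227832482998716310.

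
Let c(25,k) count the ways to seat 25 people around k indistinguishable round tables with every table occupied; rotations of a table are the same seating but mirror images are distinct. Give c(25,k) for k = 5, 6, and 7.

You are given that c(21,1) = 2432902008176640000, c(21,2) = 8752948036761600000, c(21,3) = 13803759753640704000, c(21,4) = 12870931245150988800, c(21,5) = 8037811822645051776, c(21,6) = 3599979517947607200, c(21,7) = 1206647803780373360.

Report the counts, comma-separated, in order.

[22] T[22,2]:21*8752948036761600000+2432902008176640000=186244810780170240000 · T[22,3]:21*13803759753640704000+8752948036761600000=298631902863216384000 · T[22,4]:21*12870931245150988800+13803759753640704000=284093315901811468800 · T[22,5]:21*8037811822645051776+12870931245150988800=181664979520697076096 · T[22,6]:21*3599979517947607200+8037811822645051776=83637381699544802976 · T[22,7]:21*1206647803780373360+3599979517947607200=28939583397335447760
[23] T[23,3]:22*298631902863216384000+186244810780170240000=6756146673770930688000 · T[23,4]:22*284093315901811468800+298631902863216384000=6548684852703068697600 · T[23,5]:22*181664979520697076096+284093315901811468800=4280722865357147142912 · T[23,6]:22*83637381699544802976+181664979520697076096=2021687376910682741568 · T[23,7]:22*28939583397335447760+83637381699544802976=720308216440924653696
[24] T[24,4]:23*6548684852703068697600+6756146673770930688000=157375898285941510732800 · T[24,5]:23*4280722865357147142912+6548684852703068697600=105005310755917452984576 · T[24,6]:23*2021687376910682741568+4280722865357147142912=50779532534302850198976 · T[24,7]:23*720308216440924653696+2021687376910682741568=18588776355051949776576
[25] T[25,5]:24*105005310755917452984576+157375898285941510732800=2677503356427960382362624 · T[25,6]:24*50779532534302850198976+105005310755917452984576=1323714091579185857760000 · T[25,7]:24*18588776355051949776576+50779532534302850198976=496910165055549644836800
Read c(25,5) = 2677503356427960382362624, c(25,6) = 1323714091579185857760000, c(25,7) = 496910165055549644836800.

2677503356427960382362624, 1323714091579185857760000, 496910165055549644836800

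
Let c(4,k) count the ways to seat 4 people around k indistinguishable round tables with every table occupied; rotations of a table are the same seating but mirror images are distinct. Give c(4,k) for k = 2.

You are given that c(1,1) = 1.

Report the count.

11

@2  (2,1):1·1+0→1, (2,2):0·1+1→1
@3  (3,1):1·2+0→2, (3,2):1·2+1→3
@4  (4,2):3·3+2→11
Read c(4,2) = 11.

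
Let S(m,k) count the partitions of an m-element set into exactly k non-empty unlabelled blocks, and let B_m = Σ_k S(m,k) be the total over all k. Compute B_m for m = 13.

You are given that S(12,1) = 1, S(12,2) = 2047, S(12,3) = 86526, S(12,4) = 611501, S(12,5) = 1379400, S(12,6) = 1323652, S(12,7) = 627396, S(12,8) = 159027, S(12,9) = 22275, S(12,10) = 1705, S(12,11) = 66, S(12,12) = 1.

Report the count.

27644437

@13  (13,1):1·1+0→1, (13,2):2047·2+1→4095, (13,3):86526·3+2047→261625, (13,4):611501·4+86526→2532530, (13,5):1379400·5+611501→7508501, (13,6):1323652·6+1379400→9321312, (13,7):627396·7+1323652→5715424, (13,8):159027·8+627396→1899612, (13,9):22275·9+159027→359502, (13,10):1705·10+22275→39325, (13,11):66·11+1705→2431, (13,12):1·12+66→78, (13,13):0·13+1→1
B_13 = ΣS(13,k) = 1+4095+261625+2532530+7508501+9321312+5715424+1899612+359502+39325+2431+78+1 = 27644437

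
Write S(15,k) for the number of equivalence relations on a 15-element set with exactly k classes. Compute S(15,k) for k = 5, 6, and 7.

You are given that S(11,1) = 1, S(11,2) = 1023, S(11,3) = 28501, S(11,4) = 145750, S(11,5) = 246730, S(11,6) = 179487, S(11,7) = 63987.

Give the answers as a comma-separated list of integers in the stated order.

210766920, 420693273, 408741333

@12  (12,2):1023·2+1→2047, (12,3):28501·3+1023→86526, (12,4):145750·4+28501→611501, (12,5):246730·5+145750→1379400, (12,6):179487·6+246730→1323652, (12,7):63987·7+179487→627396
@13  (13,3):86526·3+2047→261625, (13,4):611501·4+86526→2532530, (13,5):1379400·5+611501→7508501, (13,6):1323652·6+1379400→9321312, (13,7):627396·7+1323652→5715424
@14  (14,4):2532530·4+261625→10391745, (14,5):7508501·5+2532530→40075035, (14,6):9321312·6+7508501→63436373, (14,7):5715424·7+9321312→49329280
@15  (15,5):40075035·5+10391745→210766920, (15,6):63436373·6+40075035→420693273, (15,7):49329280·7+63436373→408741333
Read S(15,5) = 210766920, S(15,6) = 420693273, S(15,7) = 408741333.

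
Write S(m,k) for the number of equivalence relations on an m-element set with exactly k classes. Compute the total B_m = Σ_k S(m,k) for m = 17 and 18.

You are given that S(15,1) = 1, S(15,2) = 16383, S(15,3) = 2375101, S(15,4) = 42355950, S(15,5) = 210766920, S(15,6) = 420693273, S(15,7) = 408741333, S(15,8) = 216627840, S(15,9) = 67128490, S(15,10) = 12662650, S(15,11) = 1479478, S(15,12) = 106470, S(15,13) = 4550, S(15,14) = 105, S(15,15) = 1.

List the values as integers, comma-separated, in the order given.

row 16: T[16][1]=1·1+0=1  T[16][2]=2·16383+1=32767  T[16][3]=3·2375101+16383=7141686  T[16][4]=4·42355950+2375101=171798901  T[16][5]=5·210766920+42355950=1096190550  T[16][6]=6·420693273+210766920=2734926558  T[16][7]=7·408741333+420693273=3281882604  T[16][8]=8·216627840+408741333=2141764053  T[16][9]=9·67128490+216627840=820784250  T[16][10]=10·12662650+67128490=193754990  T[16][11]=11·1479478+12662650=28936908  T[16][12]=12·106470+1479478=2757118  T[16][13]=13·4550+106470=165620  T[16][14]=14·105+4550=6020  T[16][15]=15·1+105=120  T[16][16]=16·0+1=1
row 17: T[17][1]=1·1+0=1  T[17][2]=2·32767+1=65535  T[17][3]=3·7141686+32767=21457825  T[17][4]=4·171798901+7141686=694337290  T[17][5]=5·1096190550+171798901=5652751651  T[17][6]=6·2734926558+1096190550=17505749898  T[17][7]=7·3281882604+2734926558=25708104786  T[17][8]=8·2141764053+3281882604=20415995028  T[17][9]=9·820784250+2141764053=9528822303  T[17][10]=10·193754990+820784250=2758334150  T[17][11]=11·28936908+193754990=512060978  T[17][12]=12·2757118+28936908=62022324  T[17][13]=13·165620+2757118=4910178  T[17][14]=14·6020+165620=249900  T[17][15]=15·120+6020=7820  T[17][16]=16·1+120=136  T[17][17]=17·0+1=1
row 18: T[18][1]=1·1+0=1  T[18][2]=2·65535+1=131071  T[18][3]=3·21457825+65535=64439010  T[18][4]=4·694337290+21457825=2798806985  T[18][5]=5·5652751651+694337290=28958095545  T[18][6]=6·17505749898+5652751651=110687251039  T[18][7]=7·25708104786+17505749898=197462483400  T[18][8]=8·20415995028+25708104786=189036065010  T[18][9]=9·9528822303+20415995028=106175395755  T[18][10]=10·2758334150+9528822303=37112163803  T[18][11]=11·512060978+2758334150=8391004908  T[18][12]=12·62022324+512060978=1256328866  T[18][13]=13·4910178+62022324=125854638  T[18][14]=14·249900+4910178=8408778  T[18][15]=15·7820+249900=367200  T[18][16]=16·136+7820=9996  T[18][17]=17·1+136=153  T[18][18]=18·0+1=1
B_17 = ΣS(17,k) = 1+65535+21457825+694337290+5652751651+17505749898+25708104786+20415995028+9528822303+2758334150+512060978+62022324+4910178+249900+7820+136+1 = 82864869804
B_18 = ΣS(18,k) = 1+131071+64439010+2798806985+28958095545+110687251039+197462483400+189036065010+106175395755+37112163803+8391004908+1256328866+125854638+8408778+367200+9996+153+1 = 682076806159

82864869804, 682076806159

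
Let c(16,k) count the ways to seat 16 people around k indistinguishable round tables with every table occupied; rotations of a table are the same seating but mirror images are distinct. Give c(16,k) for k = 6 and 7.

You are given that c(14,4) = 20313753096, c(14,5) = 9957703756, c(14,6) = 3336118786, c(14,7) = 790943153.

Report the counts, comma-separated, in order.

[15] T[15,5]:14*9957703756+20313753096=159721605680 · T[15,6]:14*3336118786+9957703756=56663366760 · T[15,7]:14*790943153+3336118786=14409322928
[16] T[16,6]:15*56663366760+159721605680=1009672107080 · T[16,7]:15*14409322928+56663366760=272803210680
Read c(16,6) = 1009672107080, c(16,7) = 272803210680.

1009672107080, 272803210680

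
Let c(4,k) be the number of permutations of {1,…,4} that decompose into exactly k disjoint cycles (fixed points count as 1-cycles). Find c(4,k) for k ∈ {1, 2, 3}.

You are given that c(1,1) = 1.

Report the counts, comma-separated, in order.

row 2: T[2][1]=1·1+0=1  T[2][2]=1·0+1=1
row 3: T[3][1]=2·1+0=2  T[3][2]=2·1+1=3  T[3][3]=2·0+1=1
row 4: T[4][1]=3·2+0=6  T[4][2]=3·3+2=11  T[4][3]=3·1+3=6
Read c(4,1) = 6, c(4,2) = 11, c(4,3) = 6.

6, 11, 6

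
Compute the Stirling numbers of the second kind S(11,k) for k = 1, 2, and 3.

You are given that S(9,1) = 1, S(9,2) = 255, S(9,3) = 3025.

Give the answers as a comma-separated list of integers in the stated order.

1, 1023, 28501

r10: T_10,1=1×1+0=1; T_10,2=2×255+1=511; T_10,3=3×3025+255=9330
r11: T_11,1=1×1+0=1; T_11,2=2×511+1=1023; T_11,3=3×9330+511=28501
Read S(11,1) = 1, S(11,2) = 1023, S(11,3) = 28501.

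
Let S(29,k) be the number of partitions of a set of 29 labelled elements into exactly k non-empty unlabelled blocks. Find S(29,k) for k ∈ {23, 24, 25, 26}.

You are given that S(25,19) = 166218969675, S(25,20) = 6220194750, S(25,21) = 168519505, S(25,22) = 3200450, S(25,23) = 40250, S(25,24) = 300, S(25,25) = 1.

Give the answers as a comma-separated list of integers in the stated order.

1347860993700, 33738295500, 626551380, 8336601

i=26: T(26,20)=166218969675+20·6220194750=290622864675 | T(26,21)=6220194750+21·168519505=9759104355 | T(26,22)=168519505+22·3200450=238929405 | T(26,23)=3200450+23·40250=4126200 | T(26,24)=40250+24·300=47450 | T(26,25)=300+25·1=325 | T(26,26)=1+26·0=1
i=27: T(27,21)=290622864675+21·9759104355=495564056130 | T(27,22)=9759104355+22·238929405=15015551265 | T(27,23)=238929405+23·4126200=333832005 | T(27,24)=4126200+24·47450=5265000 | T(27,25)=47450+25·325=55575 | T(27,26)=325+26·1=351
i=28: T(28,22)=495564056130+22·15015551265=825906183960 | T(28,23)=15015551265+23·333832005=22693687380 | T(28,24)=333832005+24·5265000=460192005 | T(28,25)=5265000+25·55575=6654375 | T(28,26)=55575+26·351=64701
i=29: T(29,23)=825906183960+23·22693687380=1347860993700 | T(29,24)=22693687380+24·460192005=33738295500 | T(29,25)=460192005+25·6654375=626551380 | T(29,26)=6654375+26·64701=8336601
Read S(29,23) = 1347860993700, S(29,24) = 33738295500, S(29,25) = 626551380, S(29,26) = 8336601.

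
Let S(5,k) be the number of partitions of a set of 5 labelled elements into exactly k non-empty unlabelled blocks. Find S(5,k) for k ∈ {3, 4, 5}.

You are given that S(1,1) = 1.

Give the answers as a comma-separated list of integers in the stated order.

i=2: T(2,1)=0+1·1=1 | T(2,2)=1+2·0=1
i=3: T(3,1)=0+1·1=1 | T(3,2)=1+2·1=3 | T(3,3)=1+3·0=1
i=4: T(4,2)=1+2·3=7 | T(4,3)=3+3·1=6 | T(4,4)=1+4·0=1
i=5: T(5,3)=7+3·6=25 | T(5,4)=6+4·1=10 | T(5,5)=1+5·0=1
Read S(5,3) = 25, S(5,4) = 10, S(5,5) = 1.

25, 10, 1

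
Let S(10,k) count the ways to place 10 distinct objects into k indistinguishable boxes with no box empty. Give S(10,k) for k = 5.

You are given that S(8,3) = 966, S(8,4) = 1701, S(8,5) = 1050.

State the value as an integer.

42525

@9  (9,4):1701·4+966→7770, (9,5):1050·5+1701→6951
@10  (10,5):6951·5+7770→42525
Read S(10,5) = 42525.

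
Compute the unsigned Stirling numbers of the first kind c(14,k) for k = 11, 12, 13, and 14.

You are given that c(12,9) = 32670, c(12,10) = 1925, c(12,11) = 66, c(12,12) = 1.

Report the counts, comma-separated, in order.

i=13: T(13,10)=32670+12·1925=55770 | T(13,11)=1925+12·66=2717 | T(13,12)=66+12·1=78 | T(13,13)=1+12·0=1
i=14: T(14,11)=55770+13·2717=91091 | T(14,12)=2717+13·78=3731 | T(14,13)=78+13·1=91 | T(14,14)=1+13·0=1
Read c(14,11) = 91091, c(14,12) = 3731, c(14,13) = 91, c(14,14) = 1.

91091, 3731, 91, 1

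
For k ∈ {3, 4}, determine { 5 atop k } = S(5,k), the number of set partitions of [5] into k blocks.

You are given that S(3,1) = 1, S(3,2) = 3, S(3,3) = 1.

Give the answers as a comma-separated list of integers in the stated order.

25, 10

[4] T[4,2]:2*3+1=7 · T[4,3]:3*1+3=6 · T[4,4]:4*0+1=1
[5] T[5,3]:3*6+7=25 · T[5,4]:4*1+6=10
Read S(5,3) = 25, S(5,4) = 10.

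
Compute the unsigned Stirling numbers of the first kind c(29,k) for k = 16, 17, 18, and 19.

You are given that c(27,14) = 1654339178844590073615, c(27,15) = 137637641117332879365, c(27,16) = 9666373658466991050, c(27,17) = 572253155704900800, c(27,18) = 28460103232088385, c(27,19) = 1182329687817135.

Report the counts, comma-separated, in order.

r28: T_28,15=27×137637641117332879365+1654339178844590073615=5370555489012577816470; T_28,16=27×9666373658466991050+137637641117332879365=398629729895941637715; T_28,17=27×572253155704900800+9666373658466991050=25117208862499312650; T_28,18=27×28460103232088385+572253155704900800=1340675942971287195; T_28,19=27×1182329687817135+28460103232088385=60383004803151030
r29: T_29,16=28×398629729895941637715+5370555489012577816470=16532187926098943672490; T_29,17=28×25117208862499312650+398629729895941637715=1101911578045922391915; T_29,18=28×1340675942971287195+25117208862499312650=62656135265695354110; T_29,19=28×60383004803151030+1340675942971287195=3031400077459516035
Read c(29,16) = 16532187926098943672490, c(29,17) = 1101911578045922391915, c(29,18) = 62656135265695354110, c(29,19) = 3031400077459516035.

16532187926098943672490, 1101911578045922391915, 62656135265695354110, 3031400077459516035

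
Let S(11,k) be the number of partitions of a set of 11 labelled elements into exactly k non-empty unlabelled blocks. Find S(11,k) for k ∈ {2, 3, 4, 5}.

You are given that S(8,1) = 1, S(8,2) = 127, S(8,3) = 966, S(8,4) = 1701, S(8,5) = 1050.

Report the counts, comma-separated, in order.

row 9: T[9][1]=1·1+0=1  T[9][2]=2·127+1=255  T[9][3]=3·966+127=3025  T[9][4]=4·1701+966=7770  T[9][5]=5·1050+1701=6951
row 10: T[10][1]=1·1+0=1  T[10][2]=2·255+1=511  T[10][3]=3·3025+255=9330  T[10][4]=4·7770+3025=34105  T[10][5]=5·6951+7770=42525
row 11: T[11][2]=2·511+1=1023  T[11][3]=3·9330+511=28501  T[11][4]=4·34105+9330=145750  T[11][5]=5·42525+34105=246730
Read S(11,2) = 1023, S(11,3) = 28501, S(11,4) = 145750, S(11,5) = 246730.

1023, 28501, 145750, 246730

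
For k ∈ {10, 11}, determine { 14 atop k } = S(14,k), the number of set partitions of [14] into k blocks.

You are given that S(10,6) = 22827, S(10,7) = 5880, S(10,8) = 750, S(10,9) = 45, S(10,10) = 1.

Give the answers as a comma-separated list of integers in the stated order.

752752, 66066

r11: T_11,7=7×5880+22827=63987; T_11,8=8×750+5880=11880; T_11,9=9×45+750=1155; T_11,10=10×1+45=55; T_11,11=11×0+1=1
r12: T_12,8=8×11880+63987=159027; T_12,9=9×1155+11880=22275; T_12,10=10×55+1155=1705; T_12,11=11×1+55=66
r13: T_13,9=9×22275+159027=359502; T_13,10=10×1705+22275=39325; T_13,11=11×66+1705=2431
r14: T_14,10=10×39325+359502=752752; T_14,11=11×2431+39325=66066
Read S(14,10) = 752752, S(14,11) = 66066.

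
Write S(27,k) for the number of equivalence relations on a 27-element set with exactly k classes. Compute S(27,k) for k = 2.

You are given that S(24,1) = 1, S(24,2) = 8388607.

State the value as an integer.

67108863

@25  (25,1):1·1+0→1, (25,2):8388607·2+1→16777215
@26  (26,1):1·1+0→1, (26,2):16777215·2+1→33554431
@27  (27,2):33554431·2+1→67108863
Read S(27,2) = 67108863.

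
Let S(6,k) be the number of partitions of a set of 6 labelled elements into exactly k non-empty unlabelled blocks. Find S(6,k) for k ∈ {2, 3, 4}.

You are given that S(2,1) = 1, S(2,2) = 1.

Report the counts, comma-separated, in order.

row 3: T[3][1]=1·1+0=1  T[3][2]=2·1+1=3  T[3][3]=3·0+1=1
row 4: T[4][1]=1·1+0=1  T[4][2]=2·3+1=7  T[4][3]=3·1+3=6  T[4][4]=4·0+1=1
row 5: T[5][1]=1·1+0=1  T[5][2]=2·7+1=15  T[5][3]=3·6+7=25  T[5][4]=4·1+6=10
row 6: T[6][2]=2·15+1=31  T[6][3]=3·25+15=90  T[6][4]=4·10+25=65
Read S(6,2) = 31, S(6,3) = 90, S(6,4) = 65.

31, 90, 65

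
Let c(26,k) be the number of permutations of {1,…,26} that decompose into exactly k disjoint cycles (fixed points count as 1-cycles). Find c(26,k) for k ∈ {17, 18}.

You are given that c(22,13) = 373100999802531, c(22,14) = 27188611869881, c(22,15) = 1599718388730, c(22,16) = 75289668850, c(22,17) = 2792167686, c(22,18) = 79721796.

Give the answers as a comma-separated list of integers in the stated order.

r23: T_23,14=22×27188611869881+373100999802531=971250460939913; T_23,15=22×1599718388730+27188611869881=62382416421941; T_23,16=22×75289668850+1599718388730=3256091103430; T_23,17=22×2792167686+75289668850=136717357942; T_23,18=22×79721796+2792167686=4546047198
r24: T_24,15=23×62382416421941+971250460939913=2406046038644556; T_24,16=23×3256091103430+62382416421941=137272511800831; T_24,17=23×136717357942+3256091103430=6400590336096; T_24,18=23×4546047198+136717357942=241276443496
r25: T_25,16=24×137272511800831+2406046038644556=5700586321864500; T_25,17=24×6400590336096+137272511800831=290886679867135; T_25,18=24×241276443496+6400590336096=12191224980000
r26: T_26,17=25×290886679867135+5700586321864500=12972753318542875; T_26,18=25×12191224980000+290886679867135=595667304367135
Read c(26,17) = 12972753318542875, c(26,18) = 595667304367135.

12972753318542875, 595667304367135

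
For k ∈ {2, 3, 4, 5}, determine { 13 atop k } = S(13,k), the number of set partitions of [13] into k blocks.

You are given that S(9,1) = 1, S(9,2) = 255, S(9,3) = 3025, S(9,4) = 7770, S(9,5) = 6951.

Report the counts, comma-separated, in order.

@10  (10,1):1·1+0→1, (10,2):255·2+1→511, (10,3):3025·3+255→9330, (10,4):7770·4+3025→34105, (10,5):6951·5+7770→42525
@11  (11,1):1·1+0→1, (11,2):511·2+1→1023, (11,3):9330·3+511→28501, (11,4):34105·4+9330→145750, (11,5):42525·5+34105→246730
@12  (12,1):1·1+0→1, (12,2):1023·2+1→2047, (12,3):28501·3+1023→86526, (12,4):145750·4+28501→611501, (12,5):246730·5+145750→1379400
@13  (13,2):2047·2+1→4095, (13,3):86526·3+2047→261625, (13,4):611501·4+86526→2532530, (13,5):1379400·5+611501→7508501
Read S(13,2) = 4095, S(13,3) = 261625, S(13,4) = 2532530, S(13,5) = 7508501.

4095, 261625, 2532530, 7508501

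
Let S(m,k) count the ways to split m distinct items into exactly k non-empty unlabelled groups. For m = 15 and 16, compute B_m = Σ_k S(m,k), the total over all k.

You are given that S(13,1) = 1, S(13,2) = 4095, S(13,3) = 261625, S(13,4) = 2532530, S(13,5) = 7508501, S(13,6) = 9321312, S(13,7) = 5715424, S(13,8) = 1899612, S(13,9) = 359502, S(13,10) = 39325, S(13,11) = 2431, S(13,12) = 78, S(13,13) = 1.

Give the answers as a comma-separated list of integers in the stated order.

@14  (14,1):1·1+0→1, (14,2):4095·2+1→8191, (14,3):261625·3+4095→788970, (14,4):2532530·4+261625→10391745, (14,5):7508501·5+2532530→40075035, (14,6):9321312·6+7508501→63436373, (14,7):5715424·7+9321312→49329280, (14,8):1899612·8+5715424→20912320, (14,9):359502·9+1899612→5135130, (14,10):39325·10+359502→752752, (14,11):2431·11+39325→66066, (14,12):78·12+2431→3367, (14,13):1·13+78→91, (14,14):0·14+1→1
@15  (15,1):1·1+0→1, (15,2):8191·2+1→16383, (15,3):788970·3+8191→2375101, (15,4):10391745·4+788970→42355950, (15,5):40075035·5+10391745→210766920, (15,6):63436373·6+40075035→420693273, (15,7):49329280·7+63436373→408741333, (15,8):20912320·8+49329280→216627840, (15,9):5135130·9+20912320→67128490, (15,10):752752·10+5135130→12662650, (15,11):66066·11+752752→1479478, (15,12):3367·12+66066→106470, (15,13):91·13+3367→4550, (15,14):1·14+91→105, (15,15):0·15+1→1
@16  (16,1):1·1+0→1, (16,2):16383·2+1→32767, (16,3):2375101·3+16383→7141686, (16,4):42355950·4+2375101→171798901, (16,5):210766920·5+42355950→1096190550, (16,6):420693273·6+210766920→2734926558, (16,7):408741333·7+420693273→3281882604, (16,8):216627840·8+408741333→2141764053, (16,9):67128490·9+216627840→820784250, (16,10):12662650·10+67128490→193754990, (16,11):1479478·11+12662650→28936908, (16,12):106470·12+1479478→2757118, (16,13):4550·13+106470→165620, (16,14):105·14+4550→6020, (16,15):1·15+105→120, (16,16):0·16+1→1
B_15 = ΣS(15,k) = 1+16383+2375101+42355950+210766920+420693273+408741333+216627840+67128490+12662650+1479478+106470+4550+105+1 = 1382958545
B_16 = ΣS(16,k) = 1+32767+7141686+171798901+1096190550+2734926558+3281882604+2141764053+820784250+193754990+28936908+2757118+165620+6020+120+1 = 10480142147

1382958545, 10480142147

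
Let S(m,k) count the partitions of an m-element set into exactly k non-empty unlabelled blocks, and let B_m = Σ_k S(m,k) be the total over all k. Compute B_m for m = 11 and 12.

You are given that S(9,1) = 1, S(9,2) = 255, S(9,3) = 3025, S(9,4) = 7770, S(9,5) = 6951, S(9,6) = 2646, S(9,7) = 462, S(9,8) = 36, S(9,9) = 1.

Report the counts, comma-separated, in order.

row 10: T[10][1]=1·1+0=1  T[10][2]=2·255+1=511  T[10][3]=3·3025+255=9330  T[10][4]=4·7770+3025=34105  T[10][5]=5·6951+7770=42525  T[10][6]=6·2646+6951=22827  T[10][7]=7·462+2646=5880  T[10][8]=8·36+462=750  T[10][9]=9·1+36=45  T[10][10]=10·0+1=1
row 11: T[11][1]=1·1+0=1  T[11][2]=2·511+1=1023  T[11][3]=3·9330+511=28501  T[11][4]=4·34105+9330=145750  T[11][5]=5·42525+34105=246730  T[11][6]=6·22827+42525=179487  T[11][7]=7·5880+22827=63987  T[11][8]=8·750+5880=11880  T[11][9]=9·45+750=1155  T[11][10]=10·1+45=55  T[11][11]=11·0+1=1
row 12: T[12][1]=1·1+0=1  T[12][2]=2·1023+1=2047  T[12][3]=3·28501+1023=86526  T[12][4]=4·145750+28501=611501  T[12][5]=5·246730+145750=1379400  T[12][6]=6·179487+246730=1323652  T[12][7]=7·63987+179487=627396  T[12][8]=8·11880+63987=159027  T[12][9]=9·1155+11880=22275  T[12][10]=10·55+1155=1705  T[12][11]=11·1+55=66  T[12][12]=12·0+1=1
B_11 = ΣS(11,k) = 1+1023+28501+145750+246730+179487+63987+11880+1155+55+1 = 678570
B_12 = ΣS(12,k) = 1+2047+86526+611501+1379400+1323652+627396+159027+22275+1705+66+1 = 4213597

678570, 4213597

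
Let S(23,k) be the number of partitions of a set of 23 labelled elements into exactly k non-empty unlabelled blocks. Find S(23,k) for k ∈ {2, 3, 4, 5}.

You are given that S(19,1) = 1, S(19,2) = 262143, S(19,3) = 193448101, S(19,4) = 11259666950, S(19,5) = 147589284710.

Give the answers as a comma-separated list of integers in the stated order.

4194303, 15686335501, 2916342574750, 96416888184100

@20  (20,1):1·1+0→1, (20,2):262143·2+1→524287, (20,3):193448101·3+262143→580606446, (20,4):11259666950·4+193448101→45232115901, (20,5):147589284710·5+11259666950→749206090500
@21  (21,1):1·1+0→1, (21,2):524287·2+1→1048575, (21,3):580606446·3+524287→1742343625, (21,4):45232115901·4+580606446→181509070050, (21,5):749206090500·5+45232115901→3791262568401
@22  (22,1):1·1+0→1, (22,2):1048575·2+1→2097151, (22,3):1742343625·3+1048575→5228079450, (22,4):181509070050·4+1742343625→727778623825, (22,5):3791262568401·5+181509070050→19137821912055
@23  (23,2):2097151·2+1→4194303, (23,3):5228079450·3+2097151→15686335501, (23,4):727778623825·4+5228079450→2916342574750, (23,5):19137821912055·5+727778623825→96416888184100
Read S(23,2) = 4194303, S(23,3) = 15686335501, S(23,4) = 2916342574750, S(23,5) = 96416888184100.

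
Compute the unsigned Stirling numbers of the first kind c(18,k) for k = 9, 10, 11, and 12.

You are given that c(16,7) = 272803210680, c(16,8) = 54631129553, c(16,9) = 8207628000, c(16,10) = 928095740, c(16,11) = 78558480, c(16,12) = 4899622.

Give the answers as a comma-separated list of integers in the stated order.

i=17: T(17,8)=272803210680+16·54631129553=1146901283528 | T(17,9)=54631129553+16·8207628000=185953177553 | T(17,10)=8207628000+16·928095740=23057159840 | T(17,11)=928095740+16·78558480=2185031420 | T(17,12)=78558480+16·4899622=156952432
i=18: T(18,9)=1146901283528+17·185953177553=4308105301929 | T(18,10)=185953177553+17·23057159840=577924894833 | T(18,11)=23057159840+17·2185031420=60202693980 | T(18,12)=2185031420+17·156952432=4853222764
Read c(18,9) = 4308105301929, c(18,10) = 577924894833, c(18,11) = 60202693980, c(18,12) = 4853222764.

4308105301929, 577924894833, 60202693980, 4853222764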